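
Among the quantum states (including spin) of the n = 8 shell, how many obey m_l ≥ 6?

6

Per l-value: l=6 → 1; l=7 → 2.
Orbitals: 1 + 2 = 3. Each orbital carries two spin states, so 3 × 2 = 6 states.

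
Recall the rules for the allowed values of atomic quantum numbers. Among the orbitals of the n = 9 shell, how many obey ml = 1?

For n = 9, l ranges over 0 … 8.
Contributions: l=1 → 1; l=2 → 1; l=3 → 1; l=4 → 1; l=5 → 1; l=6 → 1; l=7 → 1; l=8 → 1.
Total orbitals: 1 + 1 + 1 + 1 + 1 + 1 + 1 + 1 = 8.

8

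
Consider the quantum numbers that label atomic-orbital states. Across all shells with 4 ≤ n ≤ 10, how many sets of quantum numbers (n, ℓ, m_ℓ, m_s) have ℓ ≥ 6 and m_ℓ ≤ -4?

80

Per-shell orbital counts meeting the constraint:
n=7 → 3; n=8 → 7; n=9 → 12; n=10 → 18.
Orbitals: 3 + 7 + 12 + 18 = 40. Including both spin states (m_s = ±1/2) gives 2 × 40 = 80 states.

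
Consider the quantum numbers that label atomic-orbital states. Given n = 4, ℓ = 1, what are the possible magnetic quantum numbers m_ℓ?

-1, 0, 1

m_ℓ takes every integer from −ℓ to +ℓ. With ℓ = 1 that gives the 3 values -1, 0, 1.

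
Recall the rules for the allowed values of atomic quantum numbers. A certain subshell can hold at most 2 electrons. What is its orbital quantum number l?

2(2l+1) = 2 ⇒ 2l+1 = 1 ⇒ l = 0.

l = 0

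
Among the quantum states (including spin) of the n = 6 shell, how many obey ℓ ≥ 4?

The n = 6 shell has ℓ = 0 through 5; check each.
Contributions: ℓ=4 → 9; ℓ=5 → 11.
Orbitals: 9 + 11 = 20. Each orbital carries two spin states, so 20 × 2 = 40 states.

40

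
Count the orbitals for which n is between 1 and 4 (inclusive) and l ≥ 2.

For each n in the range, tally the orbitals obeying l ≥ 2:
n=3 → 5; n=4 → 12.
Total orbitals: 5 + 12 = 17.

17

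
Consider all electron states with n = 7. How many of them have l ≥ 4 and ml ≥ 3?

Go through l = 0, …, 6 (the values permitted for n = 7).
The (l, ml) pairs meeting l ≥ 4 and ml ≥ 3 give: l=4 → 2; l=5 → 3; l=6 → 4.
Orbitals: 2 + 3 + 4 = 9. Each orbital carries two spin states, so 9 × 2 = 18 states.

18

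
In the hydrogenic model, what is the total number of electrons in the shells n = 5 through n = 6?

Shell n has n² orbitals: 5²=25 + 6²=36 = 61 orbitals.
Two spin states per orbital: 2 × 61 = 122 electrons.

122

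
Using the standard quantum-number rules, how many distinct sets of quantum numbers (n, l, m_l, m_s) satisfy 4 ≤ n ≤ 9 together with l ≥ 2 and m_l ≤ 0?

For each n in the range, tally the orbitals obeying l ≥ 2 and m_l ≤ 0:
n=4 → 7; n=5 → 12; n=6 → 18; n=7 → 25; n=8 → 33; n=9 → 42.
Orbitals: 7 + 12 + 18 + 25 + 33 + 42 = 137. Including both spin states (m_s = ±1/2) gives 2 × 137 = 274 states.

274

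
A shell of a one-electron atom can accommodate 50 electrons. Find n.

n = 5

2n² = 50 ⇒ n² = 25 ⇒ n = 5.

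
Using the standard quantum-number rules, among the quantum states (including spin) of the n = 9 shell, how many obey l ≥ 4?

130

For n = 9, l ranges over 0 … 8.
Per l-value: l=4 → 9; l=5 → 11; l=6 → 13; l=7 → 15; l=8 → 17.
Orbitals: 9 + 11 + 13 + 15 + 17 = 65. Each orbital carries two spin states, so 65 × 2 = 130 states.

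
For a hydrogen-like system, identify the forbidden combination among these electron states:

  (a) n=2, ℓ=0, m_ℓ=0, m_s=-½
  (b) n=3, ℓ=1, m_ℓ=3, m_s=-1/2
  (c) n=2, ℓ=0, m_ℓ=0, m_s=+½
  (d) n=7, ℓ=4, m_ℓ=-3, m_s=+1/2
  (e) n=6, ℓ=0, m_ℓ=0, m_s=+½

(b)

(b) has |m_ℓ| = 3 > ℓ = 1, violating −ℓ ≤ m_ℓ ≤ ℓ.
The remaining sets (a), (c), (d), (e) satisfy all four rules.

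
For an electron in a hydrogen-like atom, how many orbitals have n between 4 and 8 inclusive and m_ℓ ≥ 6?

Go shell by shell, enumerating (ℓ, m_ℓ) with m_ℓ ≥ 6:
n=7 → 1; n=8 → 3.
Total orbitals: 1 + 3 = 4.

4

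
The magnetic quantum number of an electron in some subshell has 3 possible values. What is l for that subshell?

l = 1

m_l ranges over 2l+1 integers, so 2l+1 = 3 ⇒ l = 1.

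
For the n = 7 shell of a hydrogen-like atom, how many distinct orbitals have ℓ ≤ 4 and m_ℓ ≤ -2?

6

The n = 7 shell has ℓ = 0 through 6; check each.
The (ℓ, m_ℓ) pairs meeting ℓ ≤ 4 and m_ℓ ≤ -2 give: ℓ=2 → 1; ℓ=3 → 2; ℓ=4 → 3.
Total orbitals: 1 + 2 + 3 = 6.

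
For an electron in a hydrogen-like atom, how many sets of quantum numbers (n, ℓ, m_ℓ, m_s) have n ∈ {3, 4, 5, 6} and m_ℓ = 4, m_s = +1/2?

3

For each n in the range, tally the orbitals obeying m_ℓ = 4:
n=5 → 1; n=6 → 2.
Orbitals: 1 + 2 = 3. With m_s fixed to +1/2 there is one state per orbital, so 3 states.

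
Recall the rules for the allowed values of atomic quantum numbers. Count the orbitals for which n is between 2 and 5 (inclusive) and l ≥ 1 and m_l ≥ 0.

30

Work shell by shell — for each n, count the (l, m_l) pairs that satisfy l ≥ 1 and m_l ≥ 0:
n=2 → 2; n=3 → 5; n=4 → 9; n=5 → 14.
Total orbitals: 2 + 5 + 9 + 14 = 30.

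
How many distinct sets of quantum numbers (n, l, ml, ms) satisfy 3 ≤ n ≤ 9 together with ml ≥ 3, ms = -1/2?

Go shell by shell, enumerating (l, ml) with ml ≥ 3:
n=4 → 1; n=5 → 3; n=6 → 6; n=7 → 10; n=8 → 15; n=9 → 21.
Orbitals: 1 + 3 + 6 + 10 + 15 + 21 = 56. With ms fixed to -1/2 there is one state per orbital, so 56 states.

56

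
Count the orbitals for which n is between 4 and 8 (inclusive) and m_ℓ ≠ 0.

160

Go shell by shell, enumerating (ℓ, m_ℓ) with m_ℓ ≠ 0:
n=4 → 12; n=5 → 20; n=6 → 30; n=7 → 42; n=8 → 56.
Total orbitals: 12 + 20 + 30 + 42 + 56 = 160.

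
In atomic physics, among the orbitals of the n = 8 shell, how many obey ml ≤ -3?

With n = 8 the allowed l are 0, 1, …, 7.
Contributions: l=3 → 1; l=4 → 2; l=5 → 3; l=6 → 4; l=7 → 5.
Total orbitals: 1 + 2 + 3 + 4 + 5 = 15.

15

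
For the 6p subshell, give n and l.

The leading integer gives n = 6; the letter 'p' means l = 1.

n = 6, l = 1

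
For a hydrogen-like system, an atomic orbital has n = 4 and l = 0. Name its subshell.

l = 0 corresponds to the letter 's', so the subshell is 4s.

4s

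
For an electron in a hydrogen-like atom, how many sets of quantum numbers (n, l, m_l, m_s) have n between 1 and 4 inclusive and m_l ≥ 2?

Per-shell orbital counts meeting the constraint:
n=3 → 1; n=4 → 3.
Orbitals: 1 + 3 = 4. Including both spin states (m_s = ±1/2) gives 2 × 4 = 8 states.

8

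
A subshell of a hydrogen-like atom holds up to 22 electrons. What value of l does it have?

2(2l+1) = 22 ⇒ 2l+1 = 11 ⇒ l = 5.

l = 5 (h)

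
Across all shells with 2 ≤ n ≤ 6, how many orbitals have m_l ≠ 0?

For each n in the range, tally the orbitals obeying m_l ≠ 0:
n=2 → 2; n=3 → 6; n=4 → 12; n=5 → 20; n=6 → 30.
Total orbitals: 2 + 6 + 12 + 20 + 30 = 70.

70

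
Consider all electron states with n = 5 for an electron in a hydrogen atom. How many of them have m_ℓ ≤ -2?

12

The n = 5 shell has ℓ = 0 through 4; check each.
Contributions: ℓ=2 → 1; ℓ=3 → 2; ℓ=4 → 3.
Orbitals: 1 + 2 + 3 = 6. Each orbital carries two spin states, so 6 × 2 = 12 states.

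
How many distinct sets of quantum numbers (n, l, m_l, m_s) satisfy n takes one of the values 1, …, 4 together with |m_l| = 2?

Per-shell orbital counts meeting the constraint:
n=3 → 2; n=4 → 4.
Orbitals: 2 + 4 = 6. Including both spin states (m_s = ±1/2) gives 2 × 6 = 12 states.

12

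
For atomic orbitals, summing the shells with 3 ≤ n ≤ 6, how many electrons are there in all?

172

Shell n has n² orbitals: 3²=9 + 4²=16 + 5²=25 + 6²=36 = 86 orbitals.
Two spin states per orbital: 2 × 86 = 172 electrons.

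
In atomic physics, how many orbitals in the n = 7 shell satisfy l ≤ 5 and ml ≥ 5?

1

With n = 7 the allowed l are 0, 1, …, 6.
Contributions: l=5 → 1.
Total orbitals: 1.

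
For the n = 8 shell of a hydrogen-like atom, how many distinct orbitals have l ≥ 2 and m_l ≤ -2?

For n = 8, l ranges over 0 … 7.
Orbitals with l ≥ 2 and m_l ≤ -2, by l: l=2 → 1; l=3 → 2; l=4 → 3; l=5 → 4; l=6 → 5; l=7 → 6.
Total orbitals: 1 + 2 + 3 + 4 + 5 + 6 = 21.

21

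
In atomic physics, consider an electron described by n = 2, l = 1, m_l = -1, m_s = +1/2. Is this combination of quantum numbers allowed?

Yes

n = 2 is a positive integer. l = 1 satisfies 0 ≤ l ≤ n−1 = 1. m_l = -1 lies in the range −l … +l (here −1 … 1). m_s = +1/2 is one of ±1/2.
All four constraints are satisfied.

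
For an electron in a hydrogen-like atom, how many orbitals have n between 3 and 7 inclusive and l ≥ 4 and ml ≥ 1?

Count contributing orbitals for each principal shell:
n=5 → 4; n=6 → 9; n=7 → 15.
Total orbitals: 4 + 9 + 15 = 28.

28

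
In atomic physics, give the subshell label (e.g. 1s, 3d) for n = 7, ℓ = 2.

7d

ℓ = 2 corresponds to the letter 'd', so the subshell is 7d.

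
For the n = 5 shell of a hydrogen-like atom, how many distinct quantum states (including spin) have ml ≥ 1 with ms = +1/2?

10

Per l-value: l=1 → 1; l=2 → 2; l=3 → 3; l=4 → 4.
Orbitals: 1 + 2 + 3 + 4 = 10. With ms fixed to a single value there is one state per orbital, giving 10 states.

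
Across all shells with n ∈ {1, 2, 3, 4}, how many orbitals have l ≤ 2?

23

Work shell by shell — for each n, count the (l, ml) pairs that satisfy l ≤ 2:
n=1 → 1; n=2 → 4; n=3 → 9; n=4 → 9.
Total orbitals: 1 + 4 + 9 + 9 = 23.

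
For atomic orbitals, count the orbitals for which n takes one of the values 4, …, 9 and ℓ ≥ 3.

217

Treat each shell separately and count matching orbitals:
n=4 → 7; n=5 → 16; n=6 → 27; n=7 → 40; n=8 → 55; n=9 → 72.
Total orbitals: 7 + 16 + 27 + 40 + 55 + 72 = 217.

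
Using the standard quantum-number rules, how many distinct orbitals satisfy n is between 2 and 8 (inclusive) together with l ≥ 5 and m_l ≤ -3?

22

Work shell by shell — for each n, count the (l, m_l) pairs that satisfy l ≥ 5 and m_l ≤ -3:
n=6 → 3; n=7 → 7; n=8 → 12.
Total orbitals: 3 + 7 + 12 = 22.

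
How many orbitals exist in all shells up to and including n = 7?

140

Total orbitals = 1² + 2² + 3² + 4² + 5² + 6² + 7² = 140.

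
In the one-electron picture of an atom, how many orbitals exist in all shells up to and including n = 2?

Total orbitals = 1² + 2² = 5.

5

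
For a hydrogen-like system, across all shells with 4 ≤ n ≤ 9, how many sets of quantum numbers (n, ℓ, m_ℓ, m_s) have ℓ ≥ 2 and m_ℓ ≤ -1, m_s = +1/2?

Treat each shell separately and count matching orbitals:
n=4 → 5; n=5 → 9; n=6 → 14; n=7 → 20; n=8 → 27; n=9 → 35.
Orbitals: 5 + 9 + 14 + 20 + 27 + 35 = 110. With m_s fixed to +1/2 there is one state per orbital, so 110 states.

110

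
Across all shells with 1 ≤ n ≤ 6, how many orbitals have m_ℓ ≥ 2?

Per-shell orbital counts meeting the constraint:
n=3 → 1; n=4 → 3; n=5 → 6; n=6 → 10.
Total orbitals: 1 + 3 + 6 + 10 = 20.

20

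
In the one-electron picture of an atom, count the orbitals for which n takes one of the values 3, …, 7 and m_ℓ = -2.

For each n in the range, tally the orbitals obeying m_ℓ = -2:
n=3 → 1; n=4 → 2; n=5 → 3; n=6 → 4; n=7 → 5.
Total orbitals: 1 + 2 + 3 + 4 + 5 = 15.

15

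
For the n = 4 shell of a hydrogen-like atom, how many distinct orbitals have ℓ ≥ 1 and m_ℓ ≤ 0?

9

Go through ℓ = 0, …, 3 (the values permitted for n = 4).
Contributions: ℓ=1 → 2; ℓ=2 → 3; ℓ=3 → 4.
Total orbitals: 2 + 3 + 4 = 9.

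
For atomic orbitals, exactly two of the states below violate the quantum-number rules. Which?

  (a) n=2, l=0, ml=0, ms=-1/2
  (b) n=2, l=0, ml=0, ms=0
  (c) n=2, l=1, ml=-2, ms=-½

(b) and (c)

(b) has ms = 0, but an electron's spin must be ±1/2.
(c) has |ml| = 2 > l = 1, violating −l ≤ ml ≤ l.
The remaining set (a) satisfies all four rules.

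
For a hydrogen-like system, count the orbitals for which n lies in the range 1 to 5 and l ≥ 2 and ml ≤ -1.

Treat each shell separately and count matching orbitals:
n=3 → 2; n=4 → 5; n=5 → 9.
Total orbitals: 2 + 5 + 9 = 16.

16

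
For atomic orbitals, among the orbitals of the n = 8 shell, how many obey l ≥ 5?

39

With n = 8 the allowed l are 0, 1, …, 7.
Contributions: l=5 → 11; l=6 → 13; l=7 → 15.
Total orbitals: 11 + 13 + 15 = 39.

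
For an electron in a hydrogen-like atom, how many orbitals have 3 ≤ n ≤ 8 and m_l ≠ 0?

166

For each n in the range, tally the orbitals obeying m_l ≠ 0:
n=3 → 6; n=4 → 12; n=5 → 20; n=6 → 30; n=7 → 42; n=8 → 56.
Total orbitals: 6 + 12 + 20 + 30 + 42 + 56 = 166.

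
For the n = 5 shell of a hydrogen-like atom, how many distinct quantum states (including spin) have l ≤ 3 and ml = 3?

With n = 5 the allowed l are 0, 1, …, 4.
Contributions: l=3 → 1.
Orbitals: 1. Each orbital carries two spin states, so 1 × 2 = 2 states.

2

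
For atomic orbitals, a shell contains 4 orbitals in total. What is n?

n² = 4 ⇒ n = 2.

n = 2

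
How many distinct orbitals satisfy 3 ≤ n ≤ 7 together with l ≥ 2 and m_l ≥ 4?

Treat each shell separately and count matching orbitals:
n=5 → 1; n=6 → 3; n=7 → 6.
Total orbitals: 1 + 3 + 6 = 10.

10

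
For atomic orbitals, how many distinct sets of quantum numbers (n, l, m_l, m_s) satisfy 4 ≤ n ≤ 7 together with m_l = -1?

Treat each shell separately and count matching orbitals:
n=4 → 3; n=5 → 4; n=6 → 5; n=7 → 6.
Orbitals: 3 + 4 + 5 + 6 = 18. Including both spin states (m_s = ±1/2) gives 2 × 18 = 36 states.

36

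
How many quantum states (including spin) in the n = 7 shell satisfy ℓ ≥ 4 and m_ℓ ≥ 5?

Orbitals with ℓ ≥ 4 and m_ℓ ≥ 5, by ℓ: ℓ=5 → 1; ℓ=6 → 2.
Orbitals: 1 + 2 = 3. Each orbital carries two spin states, so 3 × 2 = 6 states.

6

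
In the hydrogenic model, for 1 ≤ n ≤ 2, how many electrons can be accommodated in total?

Total orbitals = 1² + 2² = 5. Doubling for spin gives 10 electrons.

10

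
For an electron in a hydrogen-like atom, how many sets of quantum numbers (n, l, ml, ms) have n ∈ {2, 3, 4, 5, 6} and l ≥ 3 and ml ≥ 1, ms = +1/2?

22

Per-shell orbital counts meeting the constraint:
n=4 → 3; n=5 → 7; n=6 → 12.
Orbitals: 3 + 7 + 12 = 22. With ms fixed to +1/2 there is one state per orbital, so 22 states.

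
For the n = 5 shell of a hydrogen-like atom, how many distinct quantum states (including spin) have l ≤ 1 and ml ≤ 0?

6

Contributions: l=0 → 1; l=1 → 2.
Orbitals: 1 + 2 = 3. Each orbital carries two spin states, so 3 × 2 = 6 states.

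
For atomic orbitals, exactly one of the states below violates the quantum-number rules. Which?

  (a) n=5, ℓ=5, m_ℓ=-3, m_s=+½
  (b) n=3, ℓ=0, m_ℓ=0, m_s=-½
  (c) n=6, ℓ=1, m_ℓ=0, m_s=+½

(a)

(a) has ℓ = 5 ≥ n = 5, violating 0 ≤ ℓ ≤ n−1.
The remaining sets (b), (c) satisfy all four rules.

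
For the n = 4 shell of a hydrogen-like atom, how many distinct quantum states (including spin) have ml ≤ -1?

With n = 4 the allowed l are 0, 1, …, 3.
The (l, ml) pairs meeting ml ≤ -1 give: l=1 → 1; l=2 → 2; l=3 → 3.
Orbitals: 1 + 2 + 3 = 6. Each orbital carries two spin states, so 6 × 2 = 12 states.

12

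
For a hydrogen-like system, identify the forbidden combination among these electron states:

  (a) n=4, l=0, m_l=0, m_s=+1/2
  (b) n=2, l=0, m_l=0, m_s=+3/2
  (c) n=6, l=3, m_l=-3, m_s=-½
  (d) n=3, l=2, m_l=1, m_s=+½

(b) has m_s = +3/2, but an electron's spin must be ±1/2.
The remaining sets (a), (c), (d) satisfy all four rules.

(b)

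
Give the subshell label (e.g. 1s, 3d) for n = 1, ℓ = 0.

1s

ℓ = 0 corresponds to the letter 's', so the subshell is 1s.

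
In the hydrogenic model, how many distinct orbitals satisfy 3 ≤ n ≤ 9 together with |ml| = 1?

70

Count contributing orbitals for each principal shell:
n=3 → 4; n=4 → 6; n=5 → 8; n=6 → 10; n=7 → 12; n=8 → 14; n=9 → 16.
Total orbitals: 4 + 6 + 8 + 10 + 12 + 14 + 16 = 70.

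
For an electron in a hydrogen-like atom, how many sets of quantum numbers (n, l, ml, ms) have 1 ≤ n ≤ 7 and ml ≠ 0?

224

For each n in the range, tally the orbitals obeying ml ≠ 0:
n=2 → 2; n=3 → 6; n=4 → 12; n=5 → 20; n=6 → 30; n=7 → 42.
Orbitals: 2 + 6 + 12 + 20 + 30 + 42 = 112. Including both spin states (ms = ±1/2) gives 2 × 112 = 224 states.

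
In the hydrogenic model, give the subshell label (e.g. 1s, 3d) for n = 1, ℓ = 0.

ℓ = 0 corresponds to the letter 's', so the subshell is 1s.

1s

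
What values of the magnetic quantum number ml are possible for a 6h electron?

The 6h subshell has l = 5, and ml takes every integer from −l to +l. With l = 5 that gives the 11 values -5, -4, -3, -2, -1, 0, 1, 2, 3, 4, 5.

-5, -4, -3, -2, -1, 0, 1, 2, 3, 4, 5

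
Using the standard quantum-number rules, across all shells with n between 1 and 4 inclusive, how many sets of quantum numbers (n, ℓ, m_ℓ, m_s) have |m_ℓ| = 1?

24

Go shell by shell, enumerating (ℓ, m_ℓ) with |m_ℓ| = 1:
n=2 → 2; n=3 → 4; n=4 → 6.
Orbitals: 2 + 4 + 6 = 12. Including both spin states (m_s = ±1/2) gives 2 × 12 = 24 states.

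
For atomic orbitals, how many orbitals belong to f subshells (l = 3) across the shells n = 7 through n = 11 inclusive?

An f subshell (l = 3) exists for every n ≥ 4, so shells n = 7, 8, 9, 10, 11 each contribute one — 5 subshells.
Since each f subshell has 2·3+1 = 7 orbitals, the total is 5 × 7 = 35.

35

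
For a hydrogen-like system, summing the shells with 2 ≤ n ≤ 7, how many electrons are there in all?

278

Shell n has n² orbitals: 2²=4 + 3²=9 + 4²=16 + 5²=25 + 6²=36 + 7²=49 = 139 orbitals.
Two spin states per orbital: 2 × 139 = 278 electrons.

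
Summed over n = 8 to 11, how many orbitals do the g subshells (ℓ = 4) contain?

36

A g subshell (ℓ = 4) exists for every n ≥ 5, so shells n = 8, 9, 10, 11 each contribute one — 4 subshells.
Since each g subshell has 2·4+1 = 9 orbitals, the total is 4 × 9 = 36.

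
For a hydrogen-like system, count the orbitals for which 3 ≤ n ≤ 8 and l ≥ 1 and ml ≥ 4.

20

For each n in the range, tally the orbitals obeying l ≥ 1 and ml ≥ 4:
n=5 → 1; n=6 → 3; n=7 → 6; n=8 → 10.
Total orbitals: 1 + 3 + 6 + 10 = 20.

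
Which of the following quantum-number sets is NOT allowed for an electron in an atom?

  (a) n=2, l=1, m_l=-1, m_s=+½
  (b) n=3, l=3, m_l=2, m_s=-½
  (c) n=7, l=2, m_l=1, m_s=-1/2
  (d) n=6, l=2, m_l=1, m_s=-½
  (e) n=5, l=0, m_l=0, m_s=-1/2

(b)

(b) has l = 3 ≥ n = 3, violating 0 ≤ l ≤ n−1.
The remaining sets (a), (c), (d), (e) satisfy all four rules.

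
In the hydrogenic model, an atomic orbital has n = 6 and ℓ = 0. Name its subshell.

ℓ = 0 corresponds to the letter 's', so the subshell is 6s.

6s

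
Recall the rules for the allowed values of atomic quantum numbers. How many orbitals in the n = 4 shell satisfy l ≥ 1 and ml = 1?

With n = 4 the allowed l are 0, 1, …, 3.
The (l, ml) pairs meeting l ≥ 1 and ml = 1 give: l=1 → 1; l=2 → 1; l=3 → 1.
Total orbitals: 1 + 1 + 1 = 3.

3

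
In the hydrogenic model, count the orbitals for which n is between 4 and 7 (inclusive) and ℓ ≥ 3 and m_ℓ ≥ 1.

Treat each shell separately and count matching orbitals:
n=4 → 3; n=5 → 7; n=6 → 12; n=7 → 18.
Total orbitals: 3 + 7 + 12 + 18 = 40.

40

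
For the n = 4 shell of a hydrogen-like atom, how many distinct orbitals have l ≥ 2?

The n = 4 shell has l = 0 through 3; check each.
Orbitals with l ≥ 2, by l: l=2 → 5; l=3 → 7.
Total orbitals: 5 + 7 = 12.

12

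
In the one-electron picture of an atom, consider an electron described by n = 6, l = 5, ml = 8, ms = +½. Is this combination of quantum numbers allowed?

The magnetic quantum number must satisfy −l ≤ ml ≤ l. With l = 5, ml can only be -5, -4, -3, -2, -1, 0, 1, 2, 3, 4, 5, so ml = 8 is forbidden.

Invalid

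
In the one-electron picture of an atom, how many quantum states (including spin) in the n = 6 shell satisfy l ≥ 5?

22

Per l-value: l=5 → 11.
Orbitals: 11. Each orbital carries two spin states, so 11 × 2 = 22 states.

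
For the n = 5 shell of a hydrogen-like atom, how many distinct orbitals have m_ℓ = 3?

With n = 5 the allowed ℓ are 0, 1, …, 4.
Orbitals with m_ℓ = 3, by ℓ: ℓ=3 → 1; ℓ=4 → 1.
Total orbitals: 1 + 1 = 2.

2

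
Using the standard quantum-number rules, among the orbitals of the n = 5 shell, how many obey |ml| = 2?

6

For n = 5, l ranges over 0 … 4.
Orbitals with |ml| = 2, by l: l=2 → 2; l=3 → 2; l=4 → 2.
Total orbitals: 2 + 2 + 2 = 6.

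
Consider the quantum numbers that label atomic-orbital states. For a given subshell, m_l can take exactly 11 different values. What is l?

l = 5

m_l ranges over 2l+1 integers, so 2l+1 = 11 ⇒ l = 5.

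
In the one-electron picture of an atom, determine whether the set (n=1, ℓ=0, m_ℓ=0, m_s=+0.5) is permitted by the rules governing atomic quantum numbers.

n = 1 is a positive integer. ℓ = 0 satisfies 0 ≤ ℓ ≤ n−1 = 0. m_ℓ = 0 lies in the range −ℓ … +ℓ (here 0). m_s = +1/2 is one of ±1/2.
All four constraints are satisfied.

Valid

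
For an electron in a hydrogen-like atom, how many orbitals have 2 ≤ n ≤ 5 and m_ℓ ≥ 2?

10

Treat each shell separately and count matching orbitals:
n=3 → 1; n=4 → 3; n=5 → 6.
Total orbitals: 1 + 3 + 6 = 10.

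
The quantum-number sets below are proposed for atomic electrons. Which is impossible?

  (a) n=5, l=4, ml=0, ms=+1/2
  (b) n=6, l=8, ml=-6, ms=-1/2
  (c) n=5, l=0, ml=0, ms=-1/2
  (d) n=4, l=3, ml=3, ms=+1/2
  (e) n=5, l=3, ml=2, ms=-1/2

(b) has l = 8 ≥ n = 6, violating 0 ≤ l ≤ n−1.
The remaining sets (a), (c), (d), (e) satisfy all four rules.

(b)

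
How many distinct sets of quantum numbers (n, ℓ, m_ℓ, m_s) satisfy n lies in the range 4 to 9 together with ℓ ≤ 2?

108

Count contributing orbitals for each principal shell:
n=4 → 9; n=5 → 9; n=6 → 9; n=7 → 9; n=8 → 9; n=9 → 9.
Orbitals: 9 + 9 + 9 + 9 + 9 + 9 = 54. Including both spin states (m_s = ±1/2) gives 2 × 54 = 108 states.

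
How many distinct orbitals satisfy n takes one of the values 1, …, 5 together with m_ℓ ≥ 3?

Per-shell orbital counts meeting the constraint:
n=4 → 1; n=5 → 3.
Total orbitals: 1 + 3 = 4.

4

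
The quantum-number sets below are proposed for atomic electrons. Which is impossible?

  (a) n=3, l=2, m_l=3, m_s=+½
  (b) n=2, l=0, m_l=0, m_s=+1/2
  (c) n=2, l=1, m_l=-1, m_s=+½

(a)

(a) has |m_l| = 3 > l = 2, violating −l ≤ m_l ≤ l.
The remaining sets (b), (c) satisfy all four rules.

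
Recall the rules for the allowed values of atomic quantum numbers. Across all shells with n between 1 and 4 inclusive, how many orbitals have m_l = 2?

3

Per-shell orbital counts meeting the constraint:
n=3 → 1; n=4 → 2.
Total orbitals: 1 + 2 = 3.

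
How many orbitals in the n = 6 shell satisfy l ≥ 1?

Per l-value: l=1 → 3; l=2 → 5; l=3 → 7; l=4 → 9; l=5 → 11.
Total orbitals: 3 + 5 + 7 + 9 + 11 = 35.

35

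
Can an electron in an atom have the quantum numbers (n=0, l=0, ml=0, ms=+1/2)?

The principal quantum number must be a positive integer (n ≥ 1), but here n = 0.

Not allowed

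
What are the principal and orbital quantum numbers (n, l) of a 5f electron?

The leading integer gives n = 5; the letter 'f' means l = 3.

n = 5, l = 3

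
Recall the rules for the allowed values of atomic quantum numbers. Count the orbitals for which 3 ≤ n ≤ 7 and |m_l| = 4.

Count contributing orbitals for each principal shell:
n=5 → 2; n=6 → 4; n=7 → 6.
Total orbitals: 2 + 4 + 6 = 12.

12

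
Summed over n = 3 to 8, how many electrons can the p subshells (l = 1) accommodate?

A p subshell (l = 1) exists for every n ≥ 2, so shells n = 3, 4, 5, 6, 7, 8 each contribute one — 6 subshells.
Since each p subshell holds 2(2·1+1) = 6 electrons, the total is 6 × 6 = 36.

36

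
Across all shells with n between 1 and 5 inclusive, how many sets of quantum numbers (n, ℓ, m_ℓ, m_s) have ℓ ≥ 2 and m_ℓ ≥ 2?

Work shell by shell — for each n, count the (ℓ, m_ℓ) pairs that satisfy ℓ ≥ 2 and m_ℓ ≥ 2:
n=3 → 1; n=4 → 3; n=5 → 6.
Orbitals: 1 + 3 + 6 = 10. Including both spin states (m_s = ±1/2) gives 2 × 10 = 20 states.

20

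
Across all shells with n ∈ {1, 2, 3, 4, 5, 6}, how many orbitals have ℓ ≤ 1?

21

For each n in the range, tally the orbitals obeying ℓ ≤ 1:
n=1 → 1; n=2 → 4; n=3 → 4; n=4 → 4; n=5 → 4; n=6 → 4.
Total orbitals: 1 + 4 + 4 + 4 + 4 + 4 = 21.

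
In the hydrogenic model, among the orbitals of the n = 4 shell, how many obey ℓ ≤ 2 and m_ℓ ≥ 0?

6

Go through ℓ = 0, …, 3 (the values permitted for n = 4).
The (ℓ, m_ℓ) pairs meeting ℓ ≤ 2 and m_ℓ ≥ 0 give: ℓ=0 → 1; ℓ=1 → 2; ℓ=2 → 3.
Total orbitals: 1 + 2 + 3 = 6.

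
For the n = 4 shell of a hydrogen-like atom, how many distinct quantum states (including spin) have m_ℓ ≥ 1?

With n = 4 the allowed ℓ are 0, 1, …, 3.
The (ℓ, m_ℓ) pairs meeting m_ℓ ≥ 1 give: ℓ=1 → 1; ℓ=2 → 2; ℓ=3 → 3.
Orbitals: 1 + 2 + 3 = 6. Each orbital carries two spin states, so 6 × 2 = 12 states.

12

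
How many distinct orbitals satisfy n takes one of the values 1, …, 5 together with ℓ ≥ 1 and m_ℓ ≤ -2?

10

For each n in the range, tally the orbitals obeying ℓ ≥ 1 and m_ℓ ≤ -2:
n=3 → 1; n=4 → 3; n=5 → 6.
Total orbitals: 1 + 3 + 6 = 10.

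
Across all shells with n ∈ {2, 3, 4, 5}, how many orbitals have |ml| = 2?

12

For each n in the range, tally the orbitals obeying |ml| = 2:
n=3 → 2; n=4 → 4; n=5 → 6.
Total orbitals: 2 + 4 + 6 = 12.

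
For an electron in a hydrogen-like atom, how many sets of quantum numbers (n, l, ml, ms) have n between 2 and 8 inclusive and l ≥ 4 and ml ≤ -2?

80

Per-shell orbital counts meeting the constraint:
n=5 → 3; n=6 → 7; n=7 → 12; n=8 → 18.
Orbitals: 3 + 7 + 12 + 18 = 40. Including both spin states (ms = ±1/2) gives 2 × 40 = 80 states.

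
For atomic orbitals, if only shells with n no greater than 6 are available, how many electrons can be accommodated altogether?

182

Total orbitals = 1² + 2² + 3² + 4² + 5² + 6² = 91. Doubling for spin gives 182 electrons.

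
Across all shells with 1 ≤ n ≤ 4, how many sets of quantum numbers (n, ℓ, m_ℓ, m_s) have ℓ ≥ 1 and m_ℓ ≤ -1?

20

Per-shell orbital counts meeting the constraint:
n=2 → 1; n=3 → 3; n=4 → 6.
Orbitals: 1 + 3 + 6 = 10. Including both spin states (m_s = ±1/2) gives 2 × 10 = 20 states.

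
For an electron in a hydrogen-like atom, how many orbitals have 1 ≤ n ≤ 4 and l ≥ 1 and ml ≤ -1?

Per-shell orbital counts meeting the constraint:
n=2 → 1; n=3 → 3; n=4 → 6.
Total orbitals: 1 + 3 + 6 = 10.

10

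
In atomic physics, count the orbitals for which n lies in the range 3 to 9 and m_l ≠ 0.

For each n in the range, tally the orbitals obeying m_l ≠ 0:
n=3 → 6; n=4 → 12; n=5 → 20; n=6 → 30; n=7 → 42; n=8 → 56; n=9 → 72.
Total orbitals: 6 + 12 + 20 + 30 + 42 + 56 + 72 = 238.

238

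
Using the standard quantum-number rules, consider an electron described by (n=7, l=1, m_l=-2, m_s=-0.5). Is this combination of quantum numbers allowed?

Not allowed

The magnetic quantum number must satisfy −l ≤ m_l ≤ l. With l = 1, m_l can only be -1, 0, 1, so m_l = -2 is forbidden.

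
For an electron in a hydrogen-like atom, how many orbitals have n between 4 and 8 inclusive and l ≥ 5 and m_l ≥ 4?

16

Per-shell orbital counts meeting the constraint:
n=6 → 2; n=7 → 5; n=8 → 9.
Total orbitals: 2 + 5 + 9 = 16.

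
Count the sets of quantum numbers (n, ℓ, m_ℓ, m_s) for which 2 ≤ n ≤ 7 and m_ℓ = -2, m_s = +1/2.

15

Count contributing orbitals for each principal shell:
n=3 → 1; n=4 → 2; n=5 → 3; n=6 → 4; n=7 → 5.
Orbitals: 1 + 2 + 3 + 4 + 5 = 15. With m_s fixed to +1/2 there is one state per orbital, so 15 states.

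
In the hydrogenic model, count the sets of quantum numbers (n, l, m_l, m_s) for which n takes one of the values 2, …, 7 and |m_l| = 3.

Treat each shell separately and count matching orbitals:
n=4 → 2; n=5 → 4; n=6 → 6; n=7 → 8.
Orbitals: 2 + 4 + 6 + 8 = 20. Including both spin states (m_s = ±1/2) gives 2 × 20 = 40 states.

40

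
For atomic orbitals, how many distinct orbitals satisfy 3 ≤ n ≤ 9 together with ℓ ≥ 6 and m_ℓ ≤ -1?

Go shell by shell, enumerating (ℓ, m_ℓ) with ℓ ≥ 6 and m_ℓ ≤ -1:
n=7 → 6; n=8 → 13; n=9 → 21.
Total orbitals: 6 + 13 + 21 = 40.

40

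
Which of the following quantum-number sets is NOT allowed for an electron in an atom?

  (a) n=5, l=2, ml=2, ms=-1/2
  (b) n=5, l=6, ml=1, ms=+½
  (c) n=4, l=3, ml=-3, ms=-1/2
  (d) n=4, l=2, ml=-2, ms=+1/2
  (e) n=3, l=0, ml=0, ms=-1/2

(b) has l = 6 ≥ n = 5, violating 0 ≤ l ≤ n−1.
The remaining sets (a), (c), (d), (e) satisfy all four rules.

(b)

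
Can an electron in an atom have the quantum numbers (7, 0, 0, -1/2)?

n = 7 is a positive integer. l = 0 satisfies 0 ≤ l ≤ n−1 = 6. ml = 0 lies in the range −l … +l (here 0). ms = -1/2 is one of ±1/2.
All four constraints are satisfied.

Valid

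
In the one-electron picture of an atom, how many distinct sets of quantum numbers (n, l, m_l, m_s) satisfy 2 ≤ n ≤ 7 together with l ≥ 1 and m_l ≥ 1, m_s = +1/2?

56

Count contributing orbitals for each principal shell:
n=2 → 1; n=3 → 3; n=4 → 6; n=5 → 10; n=6 → 15; n=7 → 21.
Orbitals: 1 + 3 + 6 + 10 + 15 + 21 = 56. With m_s fixed to +1/2 there is one state per orbital, so 56 states.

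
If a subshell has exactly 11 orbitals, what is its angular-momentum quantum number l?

2l+1 = 11 gives l = 5.

l = 5 (h)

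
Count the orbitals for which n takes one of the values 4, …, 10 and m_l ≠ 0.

Work shell by shell — for each n, count the (l, m_l) pairs that satisfy m_l ≠ 0:
n=4 → 12; n=5 → 20; n=6 → 30; n=7 → 42; n=8 → 56; n=9 → 72; n=10 → 90.
Total orbitals: 12 + 20 + 30 + 42 + 56 + 72 + 90 = 322.

322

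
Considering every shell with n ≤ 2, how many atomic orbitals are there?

Total orbitals = 1² + 2² = 5.

5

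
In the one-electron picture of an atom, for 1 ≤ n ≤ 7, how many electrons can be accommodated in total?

Total orbitals = 1² + 2² + 3² + 4² + 5² + 6² + 7² = 140. Doubling for spin gives 280 electrons.

280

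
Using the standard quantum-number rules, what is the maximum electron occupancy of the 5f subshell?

A subshell with l = 3 has 2l+1 = 7 orbitals, each holding 2 electrons (spin ±1/2), so 7 × 2 = 14.

14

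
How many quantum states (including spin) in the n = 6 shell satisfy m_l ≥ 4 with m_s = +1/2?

3

The n = 6 shell has l = 0 through 5; check each.
The (l, m_l) pairs meeting m_l ≥ 4 give: l=4 → 1; l=5 → 2.
Orbitals: 1 + 2 = 3. With m_s fixed to a single value there is one state per orbital, giving 3 states.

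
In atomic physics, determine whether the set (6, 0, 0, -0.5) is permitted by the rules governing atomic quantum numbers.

n = 6 is a positive integer. l = 0 satisfies 0 ≤ l ≤ n−1 = 5. m_l = 0 lies in the range −l … +l (here 0). m_s = -1/2 is one of ±1/2.
All four constraints are satisfied.

Allowed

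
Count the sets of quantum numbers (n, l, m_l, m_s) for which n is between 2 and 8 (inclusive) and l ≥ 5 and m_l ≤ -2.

56

Count contributing orbitals for each principal shell:
n=6 → 4; n=7 → 9; n=8 → 15.
Orbitals: 4 + 9 + 15 = 28. Including both spin states (m_s = ±1/2) gives 2 × 28 = 56 states.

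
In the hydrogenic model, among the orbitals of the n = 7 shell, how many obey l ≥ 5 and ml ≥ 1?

The n = 7 shell has l = 0 through 6; check each.
Contributions: l=5 → 5; l=6 → 6.
Total orbitals: 5 + 6 = 11.

11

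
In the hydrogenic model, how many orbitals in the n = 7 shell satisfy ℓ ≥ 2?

45

Go through ℓ = 0, …, 6 (the values permitted for n = 7).
Contributions: ℓ=2 → 5; ℓ=3 → 7; ℓ=4 → 9; ℓ=5 → 11; ℓ=6 → 13.
Total orbitals: 5 + 7 + 9 + 11 + 13 = 45.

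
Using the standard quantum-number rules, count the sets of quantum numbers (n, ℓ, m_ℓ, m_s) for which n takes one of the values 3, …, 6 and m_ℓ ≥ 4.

Per-shell orbital counts meeting the constraint:
n=5 → 1; n=6 → 3.
Orbitals: 1 + 3 = 4. Including both spin states (m_s = ±1/2) gives 2 × 4 = 8 states.

8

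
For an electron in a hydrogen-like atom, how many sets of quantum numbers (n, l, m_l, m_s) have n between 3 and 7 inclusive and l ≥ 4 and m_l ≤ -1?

56

For each n in the range, tally the orbitals obeying l ≥ 4 and m_l ≤ -1:
n=5 → 4; n=6 → 9; n=7 → 15.
Orbitals: 4 + 9 + 15 = 28. Including both spin states (m_s = ±1/2) gives 2 × 28 = 56 states.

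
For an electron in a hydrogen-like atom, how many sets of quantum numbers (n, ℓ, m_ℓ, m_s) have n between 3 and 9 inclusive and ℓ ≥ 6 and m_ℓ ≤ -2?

Go shell by shell, enumerating (ℓ, m_ℓ) with ℓ ≥ 6 and m_ℓ ≤ -2:
n=7 → 5; n=8 → 11; n=9 → 18.
Orbitals: 5 + 11 + 18 = 34. Including both spin states (m_s = ±1/2) gives 2 × 34 = 68 states.

68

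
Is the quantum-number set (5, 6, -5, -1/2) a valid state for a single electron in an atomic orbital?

No

The orbital quantum number must satisfy 0 ≤ l ≤ n−1. With n = 5 the allowed l values are 0, 1, 2, 3, 4, so l = 6 is out of range.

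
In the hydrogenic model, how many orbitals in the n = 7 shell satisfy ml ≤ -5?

3

Go through l = 0, …, 6 (the values permitted for n = 7).
Contributions: l=5 → 1; l=6 → 2.
Total orbitals: 1 + 2 = 3.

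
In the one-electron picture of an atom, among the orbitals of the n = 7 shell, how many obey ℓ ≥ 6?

13

With n = 7 the allowed ℓ are 0, 1, …, 6.
The (ℓ, m_ℓ) pairs meeting ℓ ≥ 6 give: ℓ=6 → 13.
Total orbitals: 13.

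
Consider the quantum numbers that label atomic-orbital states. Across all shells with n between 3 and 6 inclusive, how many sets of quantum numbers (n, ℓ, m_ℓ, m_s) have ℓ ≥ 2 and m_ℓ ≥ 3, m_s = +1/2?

10

Go shell by shell, enumerating (ℓ, m_ℓ) with ℓ ≥ 2 and m_ℓ ≥ 3:
n=4 → 1; n=5 → 3; n=6 → 6.
Orbitals: 1 + 3 + 6 = 10. With m_s fixed to +1/2 there is one state per orbital, so 10 states.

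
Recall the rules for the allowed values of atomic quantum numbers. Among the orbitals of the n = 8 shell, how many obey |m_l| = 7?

2

Go through l = 0, …, 7 (the values permitted for n = 8).
Orbitals with |m_l| = 7, by l: l=7 → 2.
Total orbitals: 2.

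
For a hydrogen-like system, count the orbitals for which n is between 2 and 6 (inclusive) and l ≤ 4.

79

Work shell by shell — for each n, count the (l, m_l) pairs that satisfy l ≤ 4:
n=2 → 4; n=3 → 9; n=4 → 16; n=5 → 25; n=6 → 25.
Total orbitals: 4 + 9 + 16 + 25 + 25 = 79.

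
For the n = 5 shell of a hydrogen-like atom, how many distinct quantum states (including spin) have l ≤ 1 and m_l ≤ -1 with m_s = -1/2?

For n = 5, l ranges over 0 … 4.
Per l-value: l=1 → 1.
Orbitals: 1. With m_s fixed to a single value there is one state per orbital, giving 1 state.

1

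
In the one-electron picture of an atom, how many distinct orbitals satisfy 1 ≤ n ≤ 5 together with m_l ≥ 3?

For each n in the range, tally the orbitals obeying m_l ≥ 3:
n=4 → 1; n=5 → 3.
Total orbitals: 1 + 3 = 4.

4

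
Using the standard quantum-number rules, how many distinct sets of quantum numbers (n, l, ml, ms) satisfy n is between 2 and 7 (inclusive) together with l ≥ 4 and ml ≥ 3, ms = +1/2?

16

For each n in the range, tally the orbitals obeying l ≥ 4 and ml ≥ 3:
n=5 → 2; n=6 → 5; n=7 → 9.
Orbitals: 2 + 5 + 9 = 16. With ms fixed to +1/2 there is one state per orbital, so 16 states.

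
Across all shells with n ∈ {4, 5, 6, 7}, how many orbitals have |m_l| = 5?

For each n in the range, tally the orbitals obeying |m_l| = 5:
n=6 → 2; n=7 → 4.
Total orbitals: 2 + 4 = 6.

6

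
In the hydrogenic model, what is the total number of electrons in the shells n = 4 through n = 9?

Shell n has n² orbitals: 4²=16 + 5²=25 + 6²=36 + 7²=49 + 8²=64 + 9²=81 = 271 orbitals.
Two spin states per orbital: 2 × 271 = 542 electrons.

542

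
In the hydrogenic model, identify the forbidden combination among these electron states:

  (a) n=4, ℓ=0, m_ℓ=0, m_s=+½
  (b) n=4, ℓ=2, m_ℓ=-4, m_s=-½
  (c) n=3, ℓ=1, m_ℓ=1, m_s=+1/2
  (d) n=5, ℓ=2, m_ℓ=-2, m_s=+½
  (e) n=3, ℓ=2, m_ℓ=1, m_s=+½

(b) has |m_ℓ| = 4 > ℓ = 2, violating −ℓ ≤ m_ℓ ≤ ℓ.
The remaining sets (a), (c), (d), (e) satisfy all four rules.

(b)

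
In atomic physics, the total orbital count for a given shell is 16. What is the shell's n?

n² = 16 ⇒ n = 4.

n = 4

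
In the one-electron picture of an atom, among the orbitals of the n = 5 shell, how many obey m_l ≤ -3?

Go through l = 0, …, 4 (the values permitted for n = 5).
The (l, m_l) pairs meeting m_l ≤ -3 give: l=3 → 1; l=4 → 2.
Total orbitals: 1 + 2 = 3.

3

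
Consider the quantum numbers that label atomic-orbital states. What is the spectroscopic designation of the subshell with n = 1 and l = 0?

l = 0 corresponds to the letter 's', so the subshell is 1s.

1s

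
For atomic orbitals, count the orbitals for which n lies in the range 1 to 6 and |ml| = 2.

For each n in the range, tally the orbitals obeying |ml| = 2:
n=3 → 2; n=4 → 4; n=5 → 6; n=6 → 8.
Total orbitals: 2 + 4 + 6 + 8 = 20.

20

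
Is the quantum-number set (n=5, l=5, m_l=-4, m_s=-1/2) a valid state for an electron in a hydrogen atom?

The orbital quantum number must satisfy 0 ≤ l ≤ n−1. With n = 5 the allowed l values are 0, 1, 2, 3, 4, so l = 5 is out of range.

Not allowed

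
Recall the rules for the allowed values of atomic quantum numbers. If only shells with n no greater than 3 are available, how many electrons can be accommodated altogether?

28

Total orbitals = 1² + 2² + 3² = 14. Doubling for spin gives 28 electrons.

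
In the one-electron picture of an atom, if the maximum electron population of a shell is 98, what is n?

n = 7

2n² = 98 ⇒ n² = 49 ⇒ n = 7.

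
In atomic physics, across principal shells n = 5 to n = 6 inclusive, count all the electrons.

Shell n has n² orbitals: 5²=25 + 6²=36 = 61 orbitals.
Two spin states per orbital: 2 × 61 = 122 electrons.

122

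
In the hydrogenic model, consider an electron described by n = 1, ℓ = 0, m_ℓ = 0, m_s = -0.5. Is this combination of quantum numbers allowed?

Valid

n = 1 is a positive integer. ℓ = 0 satisfies 0 ≤ ℓ ≤ n−1 = 0. m_ℓ = 0 lies in the range −ℓ … +ℓ (here 0). m_s = -1/2 is one of ±1/2.
All four constraints are satisfied.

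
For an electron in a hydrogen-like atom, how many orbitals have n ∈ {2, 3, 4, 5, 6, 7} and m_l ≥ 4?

10

Treat each shell separately and count matching orbitals:
n=5 → 1; n=6 → 3; n=7 → 6.
Total orbitals: 1 + 3 + 6 = 10.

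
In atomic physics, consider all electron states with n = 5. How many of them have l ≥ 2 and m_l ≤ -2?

Contributions: l=2 → 1; l=3 → 2; l=4 → 3.
Orbitals: 1 + 2 + 3 = 6. Each orbital carries two spin states, so 6 × 2 = 12 states.

12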